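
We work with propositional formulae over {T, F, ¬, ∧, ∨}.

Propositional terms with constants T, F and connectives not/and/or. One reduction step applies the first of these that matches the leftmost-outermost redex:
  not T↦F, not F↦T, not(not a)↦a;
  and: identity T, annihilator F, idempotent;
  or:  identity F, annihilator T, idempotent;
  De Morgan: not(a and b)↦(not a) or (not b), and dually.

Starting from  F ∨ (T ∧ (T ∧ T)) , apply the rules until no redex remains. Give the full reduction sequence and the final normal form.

Answer: normal form = T  (in 3 steps)

Reduction:
  start: F ∨ (T ∧ (T ∧ T))
  →1  T ∧ (T ∧ T)
  →2  T ∧ T
  →3  T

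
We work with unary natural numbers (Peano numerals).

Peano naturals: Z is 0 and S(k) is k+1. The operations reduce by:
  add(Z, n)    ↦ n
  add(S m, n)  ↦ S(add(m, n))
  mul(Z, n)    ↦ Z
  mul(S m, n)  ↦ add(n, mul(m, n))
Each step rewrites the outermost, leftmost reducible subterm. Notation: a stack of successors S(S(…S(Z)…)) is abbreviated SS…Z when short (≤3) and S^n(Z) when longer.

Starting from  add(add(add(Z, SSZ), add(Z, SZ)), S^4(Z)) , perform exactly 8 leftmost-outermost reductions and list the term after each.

Answer: after 8 steps: S(S(S(add(Z, S^4(Z)))))

Working:
  start: add(add(add(Z, SSZ), add(Z, SZ)), S^4(Z))
  step 1: add(add(SSZ, add(Z, SZ)), S^4(Z))
  step 2: add(S(add(SZ, add(Z, SZ))), S^4(Z))
  step 3: S(add(add(SZ, add(Z, SZ)), S^4(Z)))
  step 4: S(add(S(add(Z, add(Z, SZ))), S^4(Z)))
  step 5: S(S(add(add(Z, add(Z, SZ)), S^4(Z))))
  step 6: S(S(add(add(Z, SZ), S^4(Z))))
  step 7: S(S(add(SZ, S^4(Z))))
  step 8: S(S(S(add(Z, S^4(Z)))))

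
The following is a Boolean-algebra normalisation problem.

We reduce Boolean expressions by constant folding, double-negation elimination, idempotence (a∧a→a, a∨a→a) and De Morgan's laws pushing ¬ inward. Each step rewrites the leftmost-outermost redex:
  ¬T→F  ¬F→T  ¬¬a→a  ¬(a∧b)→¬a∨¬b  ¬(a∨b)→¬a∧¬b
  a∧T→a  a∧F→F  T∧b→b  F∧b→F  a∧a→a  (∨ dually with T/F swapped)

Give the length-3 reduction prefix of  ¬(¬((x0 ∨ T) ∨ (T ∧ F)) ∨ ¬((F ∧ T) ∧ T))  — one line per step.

Answer: after 3 steps: (T ∨ (T ∧ F)) ∧ ¬¬((F ∧ T) ∧ T)

Derivation:
  start: ¬(¬((x0 ∨ T) ∨ (T ∧ F)) ∨ ¬((F ∧ T) ∧ T))
  [1] ¬¬((x0 ∨ T) ∨ (T ∧ F)) ∧ ¬¬((F ∧ T) ∧ T)
  [2] ((x0 ∨ T) ∨ (T ∧ F)) ∧ ¬¬((F ∧ T) ∧ T)
  [3] (T ∨ (T ∧ F)) ∧ ¬¬((F ∧ T) ∧ T)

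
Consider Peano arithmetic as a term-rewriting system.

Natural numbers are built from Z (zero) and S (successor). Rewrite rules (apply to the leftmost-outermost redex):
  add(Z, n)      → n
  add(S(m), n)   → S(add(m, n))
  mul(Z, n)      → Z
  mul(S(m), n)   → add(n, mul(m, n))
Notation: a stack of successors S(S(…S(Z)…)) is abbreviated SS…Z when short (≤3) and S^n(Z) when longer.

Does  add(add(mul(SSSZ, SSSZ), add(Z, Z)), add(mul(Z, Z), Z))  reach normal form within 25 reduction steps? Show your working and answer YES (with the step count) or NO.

Answer: NO — after 25 steps the term is S(S(S(S(S(S(add(S(add(add(SSZ, mul(Z, SSSZ)), add(Z, Z))), add(mul(Z, Z), Z)))))))), not yet normal

Derivation:
  start: add(add(mul(SSSZ, SSSZ), add(Z, Z)), add(mul(Z, Z), Z))
  [1] add(add(add(SSSZ, mul(SSZ, SSSZ)), add(Z, Z)), add(mul(Z, Z), Z))
  [2] add(add(S(add(SSZ, mul(SSZ, SSSZ))), add(Z, Z)), add(mul(Z, Z), Z))
  [3] add(S(add(add(SSZ, mul(SSZ, SSSZ)), add(Z, Z))), add(mul(Z, Z), Z))
  [4] S(add(add(add(SSZ, mul(SSZ, SSSZ)), add(Z, Z)), add(mul(Z, Z), Z)))
  [5] S(add(add(S(add(SZ, mul(SSZ, SSSZ))), add(Z, Z)), add(mul(Z, Z), Z)))
  [6] S(add(S(add(add(SZ, mul(SSZ, SSSZ)), add(Z, Z))), add(mul(Z, Z), Z)))
  [7] S(S(add(add(add(SZ, mul(SSZ, SSSZ)), add(Z, Z)), add(mul(Z, Z), Z))))
  [8] S(S(add(add(S(add(Z, mul(SSZ, SSSZ))), add(Z, Z)), add(mul(Z, Z), Z))))
  [9] S(S(add(S(add(add(Z, mul(SSZ, SSSZ)), add(Z, Z))), add(mul(Z, Z), Z))))
  [10] S(S(S(add(add(add(Z, mul(SSZ, SSSZ)), add(Z, Z)), add(mul(Z, Z), Z)))))
  [11] S(S(S(add(add(mul(SSZ, SSSZ), add(Z, Z)), add(mul(Z, Z), Z)))))
  [12] S(S(S(add(add(add(SSSZ, mul(SZ, SSSZ)), add(Z, Z)), add(mul(Z, Z), Z)))))
  [13] S(S(S(add(add(S(add(SSZ, mul(SZ, SSSZ))), add(Z, Z)), add(mul(Z, Z), Z)))))
  [14] S(S(S(add(S(add(add(SSZ, mul(SZ, SSSZ)), add(Z, Z))), add(mul(Z, Z), Z)))))
  [15] S(S(S(S(add(add(add(SSZ, mul(SZ, SSSZ)), add(Z, Z)), add(mul(Z, Z), Z))))))
  [16] S(S(S(S(add(add(S(add(SZ, mul(SZ, SSSZ))), add(Z, Z)), add(mul(Z, Z), Z))))))
  [17] S(S(S(S(add(S(add(add(SZ, mul(SZ, SSSZ)), add(Z, Z))), add(mul(Z, Z), Z))))))
  [18] S(S(S(S(S(add(add(add(SZ, mul(SZ, SSSZ)), add(Z, Z)), add(mul(Z, Z), Z)))))))
  [19] S(S(S(S(S(add(add(S(add(Z, mul(SZ, SSSZ))), add(Z, Z)), add(mul(Z, Z), Z)))))))
  [20] S(S(S(S(S(add(S(add(add(Z, mul(SZ, SSSZ)), add(Z, Z))), add(mul(Z, Z), Z)))))))
  [21] S(S(S(S(S(S(add(add(add(Z, mul(SZ, SSSZ)), add(Z, Z)), add(mul(Z, Z), Z))))))))
  [22] S(S(S(S(S(S(add(add(mul(SZ, SSSZ), add(Z, Z)), add(mul(Z, Z), Z))))))))
  [23] S(S(S(S(S(S(add(add(add(SSSZ, mul(Z, SSSZ)), add(Z, Z)), add(mul(Z, Z), Z))))))))
  [24] S(S(S(S(S(S(add(add(S(add(SSZ, mul(Z, SSSZ))), add(Z, Z)), add(mul(Z, Z), Z))))))))
  [25] S(S(S(S(S(S(add(S(add(add(SSZ, mul(Z, SSSZ)), add(Z, Z))), add(mul(Z, Z), Z))))))))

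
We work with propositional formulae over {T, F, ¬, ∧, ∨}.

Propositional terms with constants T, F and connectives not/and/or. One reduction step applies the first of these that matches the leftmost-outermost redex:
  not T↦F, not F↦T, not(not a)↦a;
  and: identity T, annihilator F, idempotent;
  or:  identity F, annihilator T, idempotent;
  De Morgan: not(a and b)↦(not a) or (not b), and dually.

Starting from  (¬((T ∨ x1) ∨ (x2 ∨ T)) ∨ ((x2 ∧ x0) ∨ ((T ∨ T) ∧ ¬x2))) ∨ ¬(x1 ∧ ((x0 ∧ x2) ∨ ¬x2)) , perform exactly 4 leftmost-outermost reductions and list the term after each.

  start: (¬((T ∨ x1) ∨ (x2 ∨ T)) ∨ ((x2 ∧ x0) ∨ ((T ∨ T) ∧ ¬x2))) ∨ ¬(x1 ∧ ((x0 ∧ x2) ∨ ¬x2))
  →1  ((¬(T ∨ x1) ∧ ¬(x2 ∨ T)) ∨ ((x2 ∧ x0) ∨ ((T ∨ T) ∧ ¬x2))) ∨ ¬(x1 ∧ ((x0 ∧ x2) ∨ ¬x2))
  →2  (((¬T ∧ ¬x1) ∧ ¬(x2 ∨ T)) ∨ ((x2 ∧ x0) ∨ ((T ∨ T) ∧ ¬x2))) ∨ ¬(x1 ∧ ((x0 ∧ x2) ∨ ¬x2))
  →3  (((F ∧ ¬x1) ∧ ¬(x2 ∨ T)) ∨ ((x2 ∧ x0) ∨ ((T ∨ T) ∧ ¬x2))) ∨ ¬(x1 ∧ ((x0 ∧ x2) ∨ ¬x2))
  →4  ((F ∧ ¬(x2 ∨ T)) ∨ ((x2 ∧ x0) ∨ ((T ∨ T) ∧ ¬x2))) ∨ ¬(x1 ∧ ((x0 ∧ x2) ∨ ¬x2))

Answer: after 4 steps: ((F ∧ ¬(x2 ∨ T)) ∨ ((x2 ∧ x0) ∨ ((T ∨ T) ∧ ¬x2))) ∨ ¬(x1 ∧ ((x0 ∧ x2) ∨ ¬x2))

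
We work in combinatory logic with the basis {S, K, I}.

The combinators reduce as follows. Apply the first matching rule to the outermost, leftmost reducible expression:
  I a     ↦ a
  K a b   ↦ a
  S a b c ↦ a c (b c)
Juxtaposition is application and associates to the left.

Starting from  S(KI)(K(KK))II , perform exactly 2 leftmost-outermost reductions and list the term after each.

Answer: after 2 steps: I(K(KK)I)I

Working:
  start: S(KI)(K(KK))II
  [1] KII(K(KK)I)I
  [2] I(K(KK)I)I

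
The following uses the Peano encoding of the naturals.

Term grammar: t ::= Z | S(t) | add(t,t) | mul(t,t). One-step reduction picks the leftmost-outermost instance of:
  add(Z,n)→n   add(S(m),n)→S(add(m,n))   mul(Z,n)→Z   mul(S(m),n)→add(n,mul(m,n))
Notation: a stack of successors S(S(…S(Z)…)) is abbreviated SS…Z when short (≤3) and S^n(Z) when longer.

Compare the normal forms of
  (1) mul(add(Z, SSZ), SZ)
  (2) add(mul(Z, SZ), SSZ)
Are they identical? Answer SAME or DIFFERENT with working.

Term A:
  start: mul(add(Z, SSZ), SZ)
  →1  mul(SSZ, SZ)
  →2  add(SZ, mul(SZ, SZ))
  →3  S(add(Z, mul(SZ, SZ)))
  →4  S(mul(SZ, SZ))
  →5  S(add(SZ, mul(Z, SZ)))
  →6  S(S(add(Z, mul(Z, SZ))))
  →7  S(S(mul(Z, SZ)))
  →8  SSZ

Term B:
  start: add(mul(Z, SZ), SSZ)
  →1  add(Z, SSZ)
  →2  SSZ

Answer: SAME — A ⇓ SSZ, B ⇓ SSZ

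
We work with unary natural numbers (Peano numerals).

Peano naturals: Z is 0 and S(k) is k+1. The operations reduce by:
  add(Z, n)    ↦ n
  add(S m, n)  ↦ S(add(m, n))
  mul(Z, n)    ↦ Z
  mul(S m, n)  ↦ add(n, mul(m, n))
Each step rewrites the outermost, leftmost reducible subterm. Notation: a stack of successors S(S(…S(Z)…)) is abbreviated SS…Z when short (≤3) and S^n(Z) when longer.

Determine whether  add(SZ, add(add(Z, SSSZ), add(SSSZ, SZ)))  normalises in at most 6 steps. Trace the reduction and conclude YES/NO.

Answer: NO — after 6 steps the term is S(S(S(S(add(Z, add(SSSZ, SZ)))))), not yet normal

Working:
  start: add(SZ, add(add(Z, SSSZ), add(SSSZ, SZ)))
  step 1: S(add(Z, add(add(Z, SSSZ), add(SSSZ, SZ))))
  step 2: S(add(add(Z, SSSZ), add(SSSZ, SZ)))
  step 3: S(add(SSSZ, add(SSSZ, SZ)))
  step 4: S(S(add(SSZ, add(SSSZ, SZ))))
  step 5: S(S(S(add(SZ, add(SSSZ, SZ)))))
  step 6: S(S(S(S(add(Z, add(SSSZ, SZ))))))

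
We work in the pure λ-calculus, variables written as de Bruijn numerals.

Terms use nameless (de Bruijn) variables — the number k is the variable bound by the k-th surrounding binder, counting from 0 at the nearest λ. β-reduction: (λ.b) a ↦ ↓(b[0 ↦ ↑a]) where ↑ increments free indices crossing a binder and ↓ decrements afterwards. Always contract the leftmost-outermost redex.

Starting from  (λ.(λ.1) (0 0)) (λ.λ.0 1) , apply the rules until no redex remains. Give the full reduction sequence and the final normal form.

  start: (λ.(λ.1) (0 0)) (λ.λ.0 1)
  step 1: (λ.λ.λ.0 1) ((λ.λ.0 1) (λ.λ.0 1))
  step 2: λ.λ.0 1

Answer: normal form = λ.λ.0 1  (in 2 steps)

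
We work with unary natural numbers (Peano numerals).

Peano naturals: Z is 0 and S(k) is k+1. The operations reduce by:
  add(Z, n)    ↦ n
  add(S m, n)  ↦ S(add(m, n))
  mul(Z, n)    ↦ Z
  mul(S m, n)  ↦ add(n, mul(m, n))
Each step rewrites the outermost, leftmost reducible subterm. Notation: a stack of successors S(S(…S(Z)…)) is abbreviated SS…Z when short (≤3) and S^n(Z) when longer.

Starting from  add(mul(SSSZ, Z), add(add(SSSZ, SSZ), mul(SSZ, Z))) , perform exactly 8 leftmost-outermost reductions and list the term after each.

  start: add(mul(SSSZ, Z), add(add(SSSZ, SSZ), mul(SSZ, Z)))
  [1] add(add(Z, mul(SSZ, Z)), add(add(SSSZ, SSZ), mul(SSZ, Z)))
  [2] add(mul(SSZ, Z), add(add(SSSZ, SSZ), mul(SSZ, Z)))
  [3] add(add(Z, mul(SZ, Z)), add(add(SSSZ, SSZ), mul(SSZ, Z)))
  [4] add(mul(SZ, Z), add(add(SSSZ, SSZ), mul(SSZ, Z)))
  [5] add(add(Z, mul(Z, Z)), add(add(SSSZ, SSZ), mul(SSZ, Z)))
  [6] add(mul(Z, Z), add(add(SSSZ, SSZ), mul(SSZ, Z)))
  [7] add(Z, add(add(SSSZ, SSZ), mul(SSZ, Z)))
  [8] add(add(SSSZ, SSZ), mul(SSZ, Z))

Answer: after 8 steps: add(add(SSSZ, SSZ), mul(SSZ, Z))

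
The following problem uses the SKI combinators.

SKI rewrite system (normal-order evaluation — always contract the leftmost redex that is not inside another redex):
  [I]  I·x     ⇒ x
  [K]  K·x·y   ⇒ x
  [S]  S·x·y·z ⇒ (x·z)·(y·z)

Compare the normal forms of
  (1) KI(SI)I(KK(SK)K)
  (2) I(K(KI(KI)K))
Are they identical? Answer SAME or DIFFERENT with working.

Answer: SAME — A ⇓ KK, B ⇓ KK

Derivation:
Term A:
  start: KI(SI)I(KK(SK)K)
  [1] II(KK(SK)K)
  [2] I(KK(SK)K)
  [3] KK(SK)K
  [4] KK

Term B:
  start: I(K(KI(KI)K))
  [1] K(KI(KI)K)
  [2] K(IK)
  [3] KK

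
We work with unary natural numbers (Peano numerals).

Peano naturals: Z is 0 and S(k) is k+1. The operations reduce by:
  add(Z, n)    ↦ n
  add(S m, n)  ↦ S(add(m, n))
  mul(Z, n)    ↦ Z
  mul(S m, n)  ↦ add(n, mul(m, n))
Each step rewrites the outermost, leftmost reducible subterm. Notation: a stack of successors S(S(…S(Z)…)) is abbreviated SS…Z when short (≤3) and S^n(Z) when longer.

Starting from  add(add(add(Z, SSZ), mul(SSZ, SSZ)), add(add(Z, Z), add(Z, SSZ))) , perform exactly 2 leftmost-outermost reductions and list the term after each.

Answer: after 2 steps: add(S(add(SZ, mul(SSZ, SSZ))), add(add(Z, Z), add(Z, SSZ)))

Working:
  start: add(add(add(Z, SSZ), mul(SSZ, SSZ)), add(add(Z, Z), add(Z, SSZ)))
  step 1: add(add(SSZ, mul(SSZ, SSZ)), add(add(Z, Z), add(Z, SSZ)))
  step 2: add(S(add(SZ, mul(SSZ, SSZ))), add(add(Z, Z), add(Z, SSZ)))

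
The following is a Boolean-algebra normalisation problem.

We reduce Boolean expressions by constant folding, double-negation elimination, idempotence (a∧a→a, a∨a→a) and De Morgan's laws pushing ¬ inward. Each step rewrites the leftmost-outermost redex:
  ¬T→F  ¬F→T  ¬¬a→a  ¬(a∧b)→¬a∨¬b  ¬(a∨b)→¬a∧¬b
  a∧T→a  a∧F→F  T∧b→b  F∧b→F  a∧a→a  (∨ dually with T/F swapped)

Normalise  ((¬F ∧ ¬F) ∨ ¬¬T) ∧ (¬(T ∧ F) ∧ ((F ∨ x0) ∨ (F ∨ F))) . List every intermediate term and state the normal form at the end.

Answer: normal form = x0  (in 12 steps)

Reduction:
  start: ((¬F ∧ ¬F) ∨ ¬¬T) ∧ (¬(T ∧ F) ∧ ((F ∨ x0) ∨ (F ∨ F)))
  →1  (¬F ∨ ¬¬T) ∧ (¬(T ∧ F) ∧ ((F ∨ x0) ∨ (F ∨ F)))
  →2  (T ∨ ¬¬T) ∧ (¬(T ∧ F) ∧ ((F ∨ x0) ∨ (F ∨ F)))
  →3  T ∧ (¬(T ∧ F) ∧ ((F ∨ x0) ∨ (F ∨ F)))
  →4  ¬(T ∧ F) ∧ ((F ∨ x0) ∨ (F ∨ F))
  →5  (¬T ∨ ¬F) ∧ ((F ∨ x0) ∨ (F ∨ F))
  →6  (F ∨ ¬F) ∧ ((F ∨ x0) ∨ (F ∨ F))
  →7  ¬F ∧ ((F ∨ x0) ∨ (F ∨ F))
  →8  T ∧ ((F ∨ x0) ∨ (F ∨ F))
  →9  (F ∨ x0) ∨ (F ∨ F)
  →10  x0 ∨ (F ∨ F)
  →11  x0 ∨ F
  →12  x0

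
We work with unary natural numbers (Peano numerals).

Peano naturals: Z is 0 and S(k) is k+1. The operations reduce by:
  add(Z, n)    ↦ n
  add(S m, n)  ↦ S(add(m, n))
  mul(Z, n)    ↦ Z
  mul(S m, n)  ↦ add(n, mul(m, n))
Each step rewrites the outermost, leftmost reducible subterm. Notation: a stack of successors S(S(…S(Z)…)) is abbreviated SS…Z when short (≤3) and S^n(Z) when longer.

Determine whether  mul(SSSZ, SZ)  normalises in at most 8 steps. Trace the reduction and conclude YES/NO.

  start: mul(SSSZ, SZ)
  step 1: add(SZ, mul(SSZ, SZ))
  step 2: S(add(Z, mul(SSZ, SZ)))
  step 3: S(mul(SSZ, SZ))
  step 4: S(add(SZ, mul(SZ, SZ)))
  step 5: S(S(add(Z, mul(SZ, SZ))))
  step 6: S(S(mul(SZ, SZ)))
  step 7: S(S(add(SZ, mul(Z, SZ))))
  step 8: S(S(S(add(Z, mul(Z, SZ)))))

Answer: NO — after 8 steps the term is S(S(S(add(Z, mul(Z, SZ))))), not yet normal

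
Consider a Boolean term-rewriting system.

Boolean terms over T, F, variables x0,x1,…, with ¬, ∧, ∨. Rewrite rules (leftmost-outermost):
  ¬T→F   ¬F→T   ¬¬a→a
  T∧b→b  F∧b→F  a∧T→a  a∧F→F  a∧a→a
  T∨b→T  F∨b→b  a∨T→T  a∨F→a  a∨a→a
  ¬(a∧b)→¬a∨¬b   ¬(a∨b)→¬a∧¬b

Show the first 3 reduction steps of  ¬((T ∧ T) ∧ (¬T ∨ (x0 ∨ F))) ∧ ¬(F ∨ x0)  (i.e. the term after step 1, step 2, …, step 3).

  start: ¬((T ∧ T) ∧ (¬T ∨ (x0 ∨ F))) ∧ ¬(F ∨ x0)
  step 1: (¬(T ∧ T) ∨ ¬(¬T ∨ (x0 ∨ F))) ∧ ¬(F ∨ x0)
  step 2: ((¬T ∨ ¬T) ∨ ¬(¬T ∨ (x0 ∨ F))) ∧ ¬(F ∨ x0)
  step 3: (¬T ∨ ¬(¬T ∨ (x0 ∨ F))) ∧ ¬(F ∨ x0)

Answer: after 3 steps: (¬T ∨ ¬(¬T ∨ (x0 ∨ F))) ∧ ¬(F ∨ x0)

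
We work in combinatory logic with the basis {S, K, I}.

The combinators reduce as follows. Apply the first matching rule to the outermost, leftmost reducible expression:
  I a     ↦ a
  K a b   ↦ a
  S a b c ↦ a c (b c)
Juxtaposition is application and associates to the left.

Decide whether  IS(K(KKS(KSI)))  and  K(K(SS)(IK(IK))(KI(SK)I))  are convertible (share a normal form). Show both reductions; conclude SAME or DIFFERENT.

Answer: DIFFERENT — A ⇓ S(K(KS)), B ⇓ K(SSI)

Reduction:
Term A:
  start: IS(K(KKS(KSI)))
  →1  S(K(KKS(KSI)))
  →2  S(K(K(KSI)))
  →3  S(K(KS))

Term B:
  start: K(K(SS)(IK(IK))(KI(SK)I))
  →1  K(SS(KI(SK)I))
  →2  K(SS(II))
  →3  K(SSI)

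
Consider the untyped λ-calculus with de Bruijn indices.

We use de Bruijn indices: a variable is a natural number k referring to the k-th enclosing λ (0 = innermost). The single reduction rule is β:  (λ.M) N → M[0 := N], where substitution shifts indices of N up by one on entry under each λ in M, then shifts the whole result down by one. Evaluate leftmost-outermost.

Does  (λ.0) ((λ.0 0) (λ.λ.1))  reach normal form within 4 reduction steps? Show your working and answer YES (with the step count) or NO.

Answer: YES — reaches normal form λ.λ.λ.1 in 3 ≤ 4 steps

Working:
  start: (λ.0) ((λ.0 0) (λ.λ.1))
  [1] (λ.0 0) (λ.λ.1)
  [2] (λ.λ.1) (λ.λ.1)
  [3] λ.λ.λ.1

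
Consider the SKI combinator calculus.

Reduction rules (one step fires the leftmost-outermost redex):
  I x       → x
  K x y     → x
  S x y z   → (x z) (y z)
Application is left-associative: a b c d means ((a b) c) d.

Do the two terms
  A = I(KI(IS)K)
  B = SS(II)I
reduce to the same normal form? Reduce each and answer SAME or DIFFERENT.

Term A:
  start: I(KI(IS)K)
  step 1: KI(IS)K
  step 2: IK
  step 3: K

Term B:
  start: SS(II)I
  step 1: SI(III)
  step 2: SI(II)
  step 3: SII

Answer: DIFFERENT — A ⇓ K, B ⇓ SII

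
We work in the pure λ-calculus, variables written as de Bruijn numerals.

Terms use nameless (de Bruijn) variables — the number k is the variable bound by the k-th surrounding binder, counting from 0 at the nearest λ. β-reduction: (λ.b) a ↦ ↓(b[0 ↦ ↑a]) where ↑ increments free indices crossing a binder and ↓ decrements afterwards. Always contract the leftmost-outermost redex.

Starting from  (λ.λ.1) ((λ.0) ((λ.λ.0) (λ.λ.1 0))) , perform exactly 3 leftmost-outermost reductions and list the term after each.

  start: (λ.λ.1) ((λ.0) ((λ.λ.0) (λ.λ.1 0)))
  [1] λ.(λ.0) ((λ.λ.0) (λ.λ.1 0))
  [2] λ.(λ.λ.0) (λ.λ.1 0)
  [3] λ.λ.0

Answer: after 3 steps: λ.λ.0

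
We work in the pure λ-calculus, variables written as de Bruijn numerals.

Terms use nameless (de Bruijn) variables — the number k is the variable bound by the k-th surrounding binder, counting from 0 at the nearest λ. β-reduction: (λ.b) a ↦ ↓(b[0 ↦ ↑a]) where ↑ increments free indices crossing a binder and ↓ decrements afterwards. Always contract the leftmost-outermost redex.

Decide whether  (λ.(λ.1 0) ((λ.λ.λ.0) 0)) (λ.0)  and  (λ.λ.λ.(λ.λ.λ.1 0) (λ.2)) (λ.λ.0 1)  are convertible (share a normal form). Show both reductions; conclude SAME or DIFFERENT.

Term A:
  start: (λ.(λ.1 0) ((λ.λ.λ.0) 0)) (λ.0)
  step 1: (λ.(λ.0) 0) ((λ.λ.λ.0) (λ.0))
  step 2: (λ.0) ((λ.λ.λ.0) (λ.0))
  step 3: (λ.λ.λ.0) (λ.0)
  step 4: λ.λ.0

Term B:
  start: (λ.λ.λ.(λ.λ.λ.1 0) (λ.2)) (λ.λ.0 1)
  step 1: λ.λ.(λ.λ.λ.1 0) (λ.2)
  step 2: λ.λ.λ.λ.1 0

Answer: DIFFERENT — A ⇓ λ.λ.0, B ⇓ λ.λ.λ.λ.1 0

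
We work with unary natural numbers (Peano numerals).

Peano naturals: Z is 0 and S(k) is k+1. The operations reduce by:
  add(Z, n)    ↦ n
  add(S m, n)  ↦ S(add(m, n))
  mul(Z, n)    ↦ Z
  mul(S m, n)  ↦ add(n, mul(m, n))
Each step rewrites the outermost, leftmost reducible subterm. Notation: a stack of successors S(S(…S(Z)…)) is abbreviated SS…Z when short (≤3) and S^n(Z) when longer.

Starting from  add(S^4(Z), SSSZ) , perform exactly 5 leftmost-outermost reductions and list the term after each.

Answer: after 5 steps: S^7(Z)

Working:
  start: add(S^4(Z), SSSZ)
  step 1: S(add(SSSZ, SSSZ))
  step 2: S(S(add(SSZ, SSSZ)))
  step 3: S(S(S(add(SZ, SSSZ))))
  step 4: S(S(S(S(add(Z, SSSZ)))))
  step 5: S^7(Z)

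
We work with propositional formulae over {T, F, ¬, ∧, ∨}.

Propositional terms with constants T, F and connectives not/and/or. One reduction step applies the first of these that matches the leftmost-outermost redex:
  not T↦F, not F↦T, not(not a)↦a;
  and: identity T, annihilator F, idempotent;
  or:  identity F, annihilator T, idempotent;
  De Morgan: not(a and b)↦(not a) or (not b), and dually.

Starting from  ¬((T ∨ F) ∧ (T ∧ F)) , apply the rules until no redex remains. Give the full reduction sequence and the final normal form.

  start: ¬((T ∨ F) ∧ (T ∧ F))
  [1] ¬(T ∨ F) ∨ ¬(T ∧ F)
  [2] (¬T ∧ ¬F) ∨ ¬(T ∧ F)
  [3] (F ∧ ¬F) ∨ ¬(T ∧ F)
  [4] F ∨ ¬(T ∧ F)
  [5] ¬(T ∧ F)
  [6] ¬T ∨ ¬F
  [7] F ∨ ¬F
  [8] ¬F
  [9] T

Answer: normal form = T  (in 9 steps)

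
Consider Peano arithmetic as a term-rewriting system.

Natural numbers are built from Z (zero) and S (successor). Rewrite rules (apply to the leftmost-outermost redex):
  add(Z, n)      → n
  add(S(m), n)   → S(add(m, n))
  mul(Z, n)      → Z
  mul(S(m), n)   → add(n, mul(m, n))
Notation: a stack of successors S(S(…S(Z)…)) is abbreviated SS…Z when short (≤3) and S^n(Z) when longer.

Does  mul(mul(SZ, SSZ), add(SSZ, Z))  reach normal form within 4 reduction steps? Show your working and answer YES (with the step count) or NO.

Answer: NO — after 4 steps the term is add(S(add(SZ, Z)), mul(add(SZ, mul(Z, SSZ)), add(SSZ, Z))), not yet normal

Working:
  start: mul(mul(SZ, SSZ), add(SSZ, Z))
  step 1: mul(add(SSZ, mul(Z, SSZ)), add(SSZ, Z))
  step 2: mul(S(add(SZ, mul(Z, SSZ))), add(SSZ, Z))
  step 3: add(add(SSZ, Z), mul(add(SZ, mul(Z, SSZ)), add(SSZ, Z)))
  step 4: add(S(add(SZ, Z)), mul(add(SZ, mul(Z, SSZ)), add(SSZ, Z)))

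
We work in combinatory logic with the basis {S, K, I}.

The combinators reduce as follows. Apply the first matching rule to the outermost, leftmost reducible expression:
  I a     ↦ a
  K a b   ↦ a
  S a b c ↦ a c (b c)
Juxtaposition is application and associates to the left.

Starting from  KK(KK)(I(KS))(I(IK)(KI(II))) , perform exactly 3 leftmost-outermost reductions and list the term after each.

  start: KK(KK)(I(KS))(I(IK)(KI(II)))
  [1] K(I(KS))(I(IK)(KI(II)))
  [2] I(KS)
  [3] KS

Answer: after 3 steps: KS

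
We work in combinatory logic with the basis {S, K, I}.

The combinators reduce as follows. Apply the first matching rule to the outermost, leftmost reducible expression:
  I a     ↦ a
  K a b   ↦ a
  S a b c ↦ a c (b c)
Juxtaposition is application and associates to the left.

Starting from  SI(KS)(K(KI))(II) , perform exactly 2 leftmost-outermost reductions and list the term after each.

Answer: after 2 steps: K(KI)(KS(K(KI)))(II)

Working:
  start: SI(KS)(K(KI))(II)
  step 1: I(K(KI))(KS(K(KI)))(II)
  step 2: K(KI)(KS(K(KI)))(II)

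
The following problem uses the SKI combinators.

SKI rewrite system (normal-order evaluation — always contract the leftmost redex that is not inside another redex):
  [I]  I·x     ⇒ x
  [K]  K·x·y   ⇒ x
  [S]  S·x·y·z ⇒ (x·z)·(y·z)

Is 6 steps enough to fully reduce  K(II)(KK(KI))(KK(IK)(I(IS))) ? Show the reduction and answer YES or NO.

  start: K(II)(KK(KI))(KK(IK)(I(IS)))
  [1] II(KK(IK)(I(IS)))
  [2] I(KK(IK)(I(IS)))
  [3] KK(IK)(I(IS))
  [4] K(I(IS))
  [5] K(IS)
  [6] KS

Answer: YES — reaches normal form KS in 6 ≤ 6 steps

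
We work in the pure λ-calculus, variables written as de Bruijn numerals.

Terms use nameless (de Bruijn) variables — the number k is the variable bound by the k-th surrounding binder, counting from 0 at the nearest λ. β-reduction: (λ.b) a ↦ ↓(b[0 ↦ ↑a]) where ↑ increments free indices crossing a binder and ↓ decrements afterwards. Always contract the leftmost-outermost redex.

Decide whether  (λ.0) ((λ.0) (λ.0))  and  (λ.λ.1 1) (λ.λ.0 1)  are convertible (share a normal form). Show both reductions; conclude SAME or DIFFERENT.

Term A:
  start: (λ.0) ((λ.0) (λ.0))
  →1  (λ.0) (λ.0)
  →2  λ.0

Term B:
  start: (λ.λ.1 1) (λ.λ.0 1)
  →1  λ.(λ.λ.0 1) (λ.λ.0 1)
  →2  λ.λ.0 (λ.λ.0 1)

Answer: DIFFERENT — A ⇓ λ.0, B ⇓ λ.λ.0 (λ.λ.0 1)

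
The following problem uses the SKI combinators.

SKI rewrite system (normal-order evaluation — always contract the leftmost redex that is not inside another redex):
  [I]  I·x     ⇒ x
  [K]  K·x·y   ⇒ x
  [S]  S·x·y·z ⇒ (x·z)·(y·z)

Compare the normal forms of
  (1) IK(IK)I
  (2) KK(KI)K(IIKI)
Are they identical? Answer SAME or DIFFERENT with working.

Term A:
  start: IK(IK)I
  →1  K(IK)I
  →2  IK
  →3  K

Term B:
  start: KK(KI)K(IIKI)
  →1  KK(IIKI)
  →2  K

Answer: SAME — A ⇓ K, B ⇓ K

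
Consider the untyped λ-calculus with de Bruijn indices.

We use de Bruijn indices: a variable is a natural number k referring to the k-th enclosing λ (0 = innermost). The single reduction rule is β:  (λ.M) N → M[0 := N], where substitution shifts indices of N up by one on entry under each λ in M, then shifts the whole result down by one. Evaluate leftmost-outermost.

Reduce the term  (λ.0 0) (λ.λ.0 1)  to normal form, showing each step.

Answer: normal form = λ.0 (λ.λ.0 1)  (in 2 steps)

Reduction:
  start: (λ.0 0) (λ.λ.0 1)
  step 1: (λ.λ.0 1) (λ.λ.0 1)
  step 2: λ.0 (λ.λ.0 1)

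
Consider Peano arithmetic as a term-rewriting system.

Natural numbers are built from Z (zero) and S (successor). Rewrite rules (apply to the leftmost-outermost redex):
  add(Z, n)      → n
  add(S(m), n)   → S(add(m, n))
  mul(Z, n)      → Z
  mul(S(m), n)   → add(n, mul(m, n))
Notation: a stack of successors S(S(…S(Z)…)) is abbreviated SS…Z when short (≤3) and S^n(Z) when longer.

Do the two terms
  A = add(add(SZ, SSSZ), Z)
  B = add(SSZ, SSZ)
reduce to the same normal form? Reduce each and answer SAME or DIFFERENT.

Answer: SAME — A ⇓ S^4(Z), B ⇓ S^4(Z)

Derivation:
Term A:
  start: add(add(SZ, SSSZ), Z)
  →1  add(S(add(Z, SSSZ)), Z)
  →2  S(add(add(Z, SSSZ), Z))
  →3  S(add(SSSZ, Z))
  →4  S(S(add(SSZ, Z)))
  →5  S(S(S(add(SZ, Z))))
  →6  S(S(S(S(add(Z, Z)))))
  →7  S^4(Z)

Term B:
  start: add(SSZ, SSZ)
  →1  S(add(SZ, SSZ))
  →2  S(S(add(Z, SSZ)))
  →3  S^4(Z)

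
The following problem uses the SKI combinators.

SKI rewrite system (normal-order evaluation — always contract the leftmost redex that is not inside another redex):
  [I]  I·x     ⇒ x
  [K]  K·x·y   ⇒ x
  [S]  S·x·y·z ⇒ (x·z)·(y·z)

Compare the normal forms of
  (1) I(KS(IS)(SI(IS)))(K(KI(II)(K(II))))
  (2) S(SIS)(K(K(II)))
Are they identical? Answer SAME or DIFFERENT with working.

Term A:
  start: I(KS(IS)(SI(IS)))(K(KI(II)(K(II))))
  step 1: KS(IS)(SI(IS))(K(KI(II)(K(II))))
  step 2: S(SI(IS))(K(KI(II)(K(II))))
  step 3: S(SIS)(K(KI(II)(K(II))))
  step 4: S(SIS)(K(I(K(II))))
  step 5: S(SIS)(K(K(II)))
  step 6: S(SIS)(K(KI))

Term B:
  start: S(SIS)(K(K(II)))
  step 1: S(SIS)(K(KI))

Answer: SAME — A ⇓ S(SIS)(K(KI)), B ⇓ S(SIS)(K(KI))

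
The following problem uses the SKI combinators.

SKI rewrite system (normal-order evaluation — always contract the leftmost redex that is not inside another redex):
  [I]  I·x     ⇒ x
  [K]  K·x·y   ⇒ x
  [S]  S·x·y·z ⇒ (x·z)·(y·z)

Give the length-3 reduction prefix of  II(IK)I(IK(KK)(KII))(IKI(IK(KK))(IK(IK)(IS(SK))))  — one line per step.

  start: II(IK)I(IK(KK)(KII))(IKI(IK(KK))(IK(IK)(IS(SK))))
  [1] I(IK)I(IK(KK)(KII))(IKI(IK(KK))(IK(IK)(IS(SK))))
  [2] IKI(IK(KK)(KII))(IKI(IK(KK))(IK(IK)(IS(SK))))
  [3] KI(IK(KK)(KII))(IKI(IK(KK))(IK(IK)(IS(SK))))

Answer: after 3 steps: KI(IK(KK)(KII))(IKI(IK(KK))(IK(IK)(IS(SK))))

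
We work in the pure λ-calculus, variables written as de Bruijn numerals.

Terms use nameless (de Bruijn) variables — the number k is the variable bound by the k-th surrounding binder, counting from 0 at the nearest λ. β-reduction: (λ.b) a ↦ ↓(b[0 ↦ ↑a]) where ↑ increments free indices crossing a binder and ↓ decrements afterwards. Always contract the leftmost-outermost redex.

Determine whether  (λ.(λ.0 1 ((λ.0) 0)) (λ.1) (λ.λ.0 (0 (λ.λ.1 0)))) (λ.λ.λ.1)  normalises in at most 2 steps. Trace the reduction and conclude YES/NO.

Answer: NO — after 2 steps the term is (λ.λ.λ.λ.1) (λ.λ.λ.1) ((λ.0) (λ.λ.λ.λ.1)) (λ.λ.0 (0 (λ.λ.1 0))), not yet normal

Working:
  start: (λ.(λ.0 1 ((λ.0) 0)) (λ.1) (λ.λ.0 (0 (λ.λ.1 0)))) (λ.λ.λ.1)
  →1  (λ.0 (λ.λ.λ.1) ((λ.0) 0)) (λ.λ.λ.λ.1) (λ.λ.0 (0 (λ.λ.1 0)))
  →2  (λ.λ.λ.λ.1) (λ.λ.λ.1) ((λ.0) (λ.λ.λ.λ.1)) (λ.λ.0 (0 (λ.λ.1 0)))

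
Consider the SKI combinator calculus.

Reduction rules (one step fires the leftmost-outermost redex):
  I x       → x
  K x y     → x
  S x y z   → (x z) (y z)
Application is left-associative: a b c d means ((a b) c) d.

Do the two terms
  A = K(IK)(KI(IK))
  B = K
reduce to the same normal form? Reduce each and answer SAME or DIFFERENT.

Answer: SAME — A ⇓ K, B ⇓ K

Working:
Term A:
  start: K(IK)(KI(IK))
  [1] IK
  [2] K

Term B:
  start: K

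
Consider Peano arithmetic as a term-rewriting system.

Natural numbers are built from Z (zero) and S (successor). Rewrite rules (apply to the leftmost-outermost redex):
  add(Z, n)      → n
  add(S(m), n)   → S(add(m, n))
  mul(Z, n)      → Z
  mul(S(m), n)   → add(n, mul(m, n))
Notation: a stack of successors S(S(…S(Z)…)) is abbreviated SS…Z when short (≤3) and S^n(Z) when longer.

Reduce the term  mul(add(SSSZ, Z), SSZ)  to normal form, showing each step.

  start: mul(add(SSSZ, Z), SSZ)
  [1] mul(S(add(SSZ, Z)), SSZ)
  [2] add(SSZ, mul(add(SSZ, Z), SSZ))
  [3] S(add(SZ, mul(add(SSZ, Z), SSZ)))
  [4] S(S(add(Z, mul(add(SSZ, Z), SSZ))))
  [5] S(S(mul(add(SSZ, Z), SSZ)))
  [6] S(S(mul(S(add(SZ, Z)), SSZ)))
  [7] S(S(add(SSZ, mul(add(SZ, Z), SSZ))))
  [8] S(S(S(add(SZ, mul(add(SZ, Z), SSZ)))))
  [9] S(S(S(S(add(Z, mul(add(SZ, Z), SSZ))))))
  [10] S(S(S(S(mul(add(SZ, Z), SSZ)))))
  [11] S(S(S(S(mul(S(add(Z, Z)), SSZ)))))
  [12] S(S(S(S(add(SSZ, mul(add(Z, Z), SSZ))))))
  [13] S(S(S(S(S(add(SZ, mul(add(Z, Z), SSZ)))))))
  [14] S(S(S(S(S(S(add(Z, mul(add(Z, Z), SSZ))))))))
  [15] S(S(S(S(S(S(mul(add(Z, Z), SSZ)))))))
  [16] S(S(S(S(S(S(mul(Z, SSZ)))))))
  [17] S^6(Z)

Answer: normal form = S^6(Z)  (in 17 steps)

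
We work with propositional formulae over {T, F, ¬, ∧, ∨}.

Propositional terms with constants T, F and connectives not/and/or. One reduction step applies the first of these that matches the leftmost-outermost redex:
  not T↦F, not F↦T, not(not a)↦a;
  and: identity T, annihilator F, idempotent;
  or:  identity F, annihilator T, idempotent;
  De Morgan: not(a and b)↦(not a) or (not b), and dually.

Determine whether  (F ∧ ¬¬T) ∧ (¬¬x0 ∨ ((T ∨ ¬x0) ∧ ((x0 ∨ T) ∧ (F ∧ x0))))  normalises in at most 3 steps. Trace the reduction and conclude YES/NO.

Answer: YES — reaches normal form F in 2 ≤ 3 steps

Reduction:
  start: (F ∧ ¬¬T) ∧ (¬¬x0 ∨ ((T ∨ ¬x0) ∧ ((x0 ∨ T) ∧ (F ∧ x0))))
  →1  F ∧ (¬¬x0 ∨ ((T ∨ ¬x0) ∧ ((x0 ∨ T) ∧ (F ∧ x0))))
  →2  F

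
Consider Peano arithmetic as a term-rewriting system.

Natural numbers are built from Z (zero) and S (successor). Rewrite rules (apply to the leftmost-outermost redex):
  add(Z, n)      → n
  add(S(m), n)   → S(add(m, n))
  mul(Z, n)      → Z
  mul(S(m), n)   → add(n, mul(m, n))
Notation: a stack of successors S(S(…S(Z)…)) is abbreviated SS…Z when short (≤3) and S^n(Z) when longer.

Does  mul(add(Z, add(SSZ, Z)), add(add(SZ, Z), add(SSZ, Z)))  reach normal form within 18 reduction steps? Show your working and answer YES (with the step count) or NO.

  start: mul(add(Z, add(SSZ, Z)), add(add(SZ, Z), add(SSZ, Z)))
  [1] mul(add(SSZ, Z), add(add(SZ, Z), add(SSZ, Z)))
  [2] mul(S(add(SZ, Z)), add(add(SZ, Z), add(SSZ, Z)))
  [3] add(add(add(SZ, Z), add(SSZ, Z)), mul(add(SZ, Z), add(add(SZ, Z), add(SSZ, Z))))
  [4] add(add(S(add(Z, Z)), add(SSZ, Z)), mul(add(SZ, Z), add(add(SZ, Z), add(SSZ, Z))))
  [5] add(S(add(add(Z, Z), add(SSZ, Z))), mul(add(SZ, Z), add(add(SZ, Z), add(SSZ, Z))))
  [6] S(add(add(add(Z, Z), add(SSZ, Z)), mul(add(SZ, Z), add(add(SZ, Z), add(SSZ, Z)))))
  [7] S(add(add(Z, add(SSZ, Z)), mul(add(SZ, Z), add(add(SZ, Z), add(SSZ, Z)))))
  [8] S(add(add(SSZ, Z), mul(add(SZ, Z), add(add(SZ, Z), add(SSZ, Z)))))
  [9] S(add(S(add(SZ, Z)), mul(add(SZ, Z), add(add(SZ, Z), add(SSZ, Z)))))
  [10] S(S(add(add(SZ, Z), mul(add(SZ, Z), add(add(SZ, Z), add(SSZ, Z))))))
  [11] S(S(add(S(add(Z, Z)), mul(add(SZ, Z), add(add(SZ, Z), add(SSZ, Z))))))
  [12] S(S(S(add(add(Z, Z), mul(add(SZ, Z), add(add(SZ, Z), add(SSZ, Z)))))))
  [13] S(S(S(add(Z, mul(add(SZ, Z), add(add(SZ, Z), add(SSZ, Z)))))))
  [14] S(S(S(mul(add(SZ, Z), add(add(SZ, Z), add(SSZ, Z))))))
  [15] S(S(S(mul(S(add(Z, Z)), add(add(SZ, Z), add(SSZ, Z))))))
  [16] S(S(S(add(add(add(SZ, Z), add(SSZ, Z)), mul(add(Z, Z), add(add(SZ, Z), add(SSZ, Z)))))))
  [17] S(S(S(add(add(S(add(Z, Z)), add(SSZ, Z)), mul(add(Z, Z), add(add(SZ, Z), add(SSZ, Z)))))))
  [18] S(S(S(add(S(add(add(Z, Z), add(SSZ, Z))), mul(add(Z, Z), add(add(SZ, Z), add(SSZ, Z)))))))

Answer: NO — after 18 steps the term is S(S(S(add(S(add(add(Z, Z), add(SSZ, Z))), mul(add(Z, Z), add(add(SZ, Z), add(SSZ, Z))))))), not yet normal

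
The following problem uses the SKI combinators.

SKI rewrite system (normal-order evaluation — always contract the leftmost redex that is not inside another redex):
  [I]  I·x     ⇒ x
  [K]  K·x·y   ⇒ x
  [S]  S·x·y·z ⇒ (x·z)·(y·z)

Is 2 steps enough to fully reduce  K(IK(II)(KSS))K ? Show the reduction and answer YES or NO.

Answer: NO — after 2 steps the term is K(II)(KSS), not yet normal

Working:
  start: K(IK(II)(KSS))K
  →1  IK(II)(KSS)
  →2  K(II)(KSS)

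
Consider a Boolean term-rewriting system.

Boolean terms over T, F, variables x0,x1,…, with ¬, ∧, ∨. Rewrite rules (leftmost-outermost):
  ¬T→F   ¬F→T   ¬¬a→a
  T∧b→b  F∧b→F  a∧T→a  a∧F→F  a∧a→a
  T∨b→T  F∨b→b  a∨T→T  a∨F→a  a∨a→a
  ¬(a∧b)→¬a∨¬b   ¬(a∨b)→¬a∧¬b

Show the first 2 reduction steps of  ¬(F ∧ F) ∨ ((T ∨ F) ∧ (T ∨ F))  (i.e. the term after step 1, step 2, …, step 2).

  start: ¬(F ∧ F) ∨ ((T ∨ F) ∧ (T ∨ F))
  step 1: (¬F ∨ ¬F) ∨ ((T ∨ F) ∧ (T ∨ F))
  step 2: ¬F ∨ ((T ∨ F) ∧ (T ∨ F))

Answer: after 2 steps: ¬F ∨ ((T ∨ F) ∧ (T ∨ F))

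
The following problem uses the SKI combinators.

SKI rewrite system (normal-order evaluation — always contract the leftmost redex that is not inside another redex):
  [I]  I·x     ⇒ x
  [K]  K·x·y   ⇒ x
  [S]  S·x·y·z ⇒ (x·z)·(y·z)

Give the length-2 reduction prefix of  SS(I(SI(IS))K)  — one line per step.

Answer: after 2 steps: SS(IK(ISK))

Reduction:
  start: SS(I(SI(IS))K)
  step 1: SS(SI(IS)K)
  step 2: SS(IK(ISK))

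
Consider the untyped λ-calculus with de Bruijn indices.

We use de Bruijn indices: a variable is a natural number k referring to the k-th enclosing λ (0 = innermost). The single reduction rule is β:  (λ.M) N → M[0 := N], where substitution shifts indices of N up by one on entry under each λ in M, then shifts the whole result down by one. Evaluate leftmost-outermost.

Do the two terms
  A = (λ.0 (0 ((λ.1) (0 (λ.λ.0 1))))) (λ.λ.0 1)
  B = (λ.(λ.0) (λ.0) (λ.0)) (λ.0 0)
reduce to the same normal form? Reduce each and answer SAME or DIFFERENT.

Term A:
  start: (λ.0 (0 ((λ.1) (0 (λ.λ.0 1))))) (λ.λ.0 1)
  →1  (λ.λ.0 1) ((λ.λ.0 1) ((λ.λ.λ.0 1) ((λ.λ.0 1) (λ.λ.0 1))))
  →2  λ.0 ((λ.λ.0 1) ((λ.λ.λ.0 1) ((λ.λ.0 1) (λ.λ.0 1))))
  →3  λ.0 (λ.0 ((λ.λ.λ.0 1) ((λ.λ.0 1) (λ.λ.0 1))))
  →4  λ.0 (λ.0 (λ.λ.0 1))

Term B:
  start: (λ.(λ.0) (λ.0) (λ.0)) (λ.0 0)
  →1  (λ.0) (λ.0) (λ.0)
  →2  (λ.0) (λ.0)
  →3  λ.0

Answer: DIFFERENT — A ⇓ λ.0 (λ.0 (λ.λ.0 1)), B ⇓ λ.0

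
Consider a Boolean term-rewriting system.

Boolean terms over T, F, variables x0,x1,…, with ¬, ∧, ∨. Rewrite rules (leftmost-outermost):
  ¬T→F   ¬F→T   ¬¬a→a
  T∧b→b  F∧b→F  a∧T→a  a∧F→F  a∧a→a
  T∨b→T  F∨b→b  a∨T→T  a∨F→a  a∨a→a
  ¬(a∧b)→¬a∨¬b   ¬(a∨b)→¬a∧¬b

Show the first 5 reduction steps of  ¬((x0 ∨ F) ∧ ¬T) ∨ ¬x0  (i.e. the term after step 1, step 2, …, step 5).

Answer: after 5 steps: (¬x0 ∨ T) ∨ ¬x0

Derivation:
  start: ¬((x0 ∨ F) ∧ ¬T) ∨ ¬x0
  [1] (¬(x0 ∨ F) ∨ ¬¬T) ∨ ¬x0
  [2] ((¬x0 ∧ ¬F) ∨ ¬¬T) ∨ ¬x0
  [3] ((¬x0 ∧ T) ∨ ¬¬T) ∨ ¬x0
  [4] (¬x0 ∨ ¬¬T) ∨ ¬x0
  [5] (¬x0 ∨ T) ∨ ¬x0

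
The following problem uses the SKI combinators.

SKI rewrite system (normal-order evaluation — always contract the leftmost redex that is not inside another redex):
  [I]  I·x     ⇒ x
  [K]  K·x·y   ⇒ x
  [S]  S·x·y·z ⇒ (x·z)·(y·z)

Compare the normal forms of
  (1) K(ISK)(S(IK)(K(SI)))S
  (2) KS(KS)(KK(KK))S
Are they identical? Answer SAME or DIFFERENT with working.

Answer: SAME — A ⇓ SKS, B ⇓ SKS

Derivation:
Term A:
  start: K(ISK)(S(IK)(K(SI)))S
  →1  ISKS
  →2  SKS

Term B:
  start: KS(KS)(KK(KK))S
  →1  S(KK(KK))S
  →2  SKS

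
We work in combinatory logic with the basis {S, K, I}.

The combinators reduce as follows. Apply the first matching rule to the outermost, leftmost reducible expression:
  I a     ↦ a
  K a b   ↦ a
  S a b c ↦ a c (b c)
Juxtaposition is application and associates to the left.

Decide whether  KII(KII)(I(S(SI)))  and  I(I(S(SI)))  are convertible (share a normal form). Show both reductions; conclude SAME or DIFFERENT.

Answer: SAME — A ⇓ S(SI), B ⇓ S(SI)

Reduction:
Term A:
  start: KII(KII)(I(S(SI)))
  step 1: I(KII)(I(S(SI)))
  step 2: KII(I(S(SI)))
  step 3: I(I(S(SI)))
  step 4: I(S(SI))
  step 5: S(SI)

Term B:
  start: I(I(S(SI)))
  step 1: I(S(SI))
  step 2: S(SI)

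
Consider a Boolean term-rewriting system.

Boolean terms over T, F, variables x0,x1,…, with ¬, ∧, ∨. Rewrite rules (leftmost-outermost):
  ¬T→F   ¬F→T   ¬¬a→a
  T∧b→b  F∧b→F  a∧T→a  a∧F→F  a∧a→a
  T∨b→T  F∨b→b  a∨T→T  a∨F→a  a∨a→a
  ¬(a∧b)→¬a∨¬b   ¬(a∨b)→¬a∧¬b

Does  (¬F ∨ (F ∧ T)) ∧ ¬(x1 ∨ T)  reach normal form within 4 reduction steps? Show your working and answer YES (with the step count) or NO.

  start: (¬F ∨ (F ∧ T)) ∧ ¬(x1 ∨ T)
  →1  (T ∨ (F ∧ T)) ∧ ¬(x1 ∨ T)
  →2  T ∧ ¬(x1 ∨ T)
  →3  ¬(x1 ∨ T)
  →4  ¬x1 ∧ ¬T

Answer: NO — after 4 steps the term is ¬x1 ∧ ¬T, not yet normal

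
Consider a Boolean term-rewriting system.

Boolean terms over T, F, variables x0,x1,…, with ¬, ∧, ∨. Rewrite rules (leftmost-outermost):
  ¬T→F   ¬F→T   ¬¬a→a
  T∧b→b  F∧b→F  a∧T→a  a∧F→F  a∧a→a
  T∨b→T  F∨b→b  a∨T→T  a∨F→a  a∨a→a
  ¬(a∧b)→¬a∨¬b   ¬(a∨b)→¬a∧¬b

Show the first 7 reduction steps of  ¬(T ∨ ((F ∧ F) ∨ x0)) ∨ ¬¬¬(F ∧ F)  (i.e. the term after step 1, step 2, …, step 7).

Answer: after 7 steps: ¬F

Working:
  start: ¬(T ∨ ((F ∧ F) ∨ x0)) ∨ ¬¬¬(F ∧ F)
  [1] (¬T ∧ ¬((F ∧ F) ∨ x0)) ∨ ¬¬¬(F ∧ F)
  [2] (F ∧ ¬((F ∧ F) ∨ x0)) ∨ ¬¬¬(F ∧ F)
  [3] F ∨ ¬¬¬(F ∧ F)
  [4] ¬¬¬(F ∧ F)
  [5] ¬(F ∧ F)
  [6] ¬F ∨ ¬F
  [7] ¬F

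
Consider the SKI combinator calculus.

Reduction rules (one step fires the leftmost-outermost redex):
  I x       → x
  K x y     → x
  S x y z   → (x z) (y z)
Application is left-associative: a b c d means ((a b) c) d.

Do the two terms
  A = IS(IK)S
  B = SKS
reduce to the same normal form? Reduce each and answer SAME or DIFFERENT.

Answer: SAME — A ⇓ SKS, B ⇓ SKS

Derivation:
Term A:
  start: IS(IK)S
  [1] S(IK)S
  [2] SKS

Term B:
  start: SKS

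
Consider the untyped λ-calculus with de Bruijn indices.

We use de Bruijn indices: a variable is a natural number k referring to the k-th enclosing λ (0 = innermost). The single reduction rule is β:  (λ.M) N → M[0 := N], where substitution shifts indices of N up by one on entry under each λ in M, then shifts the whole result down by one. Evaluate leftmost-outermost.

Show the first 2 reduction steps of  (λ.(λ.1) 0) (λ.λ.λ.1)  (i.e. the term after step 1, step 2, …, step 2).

  start: (λ.(λ.1) 0) (λ.λ.λ.1)
  [1] (λ.λ.λ.λ.1) (λ.λ.λ.1)
  [2] λ.λ.λ.1

Answer: after 2 steps: λ.λ.λ.1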